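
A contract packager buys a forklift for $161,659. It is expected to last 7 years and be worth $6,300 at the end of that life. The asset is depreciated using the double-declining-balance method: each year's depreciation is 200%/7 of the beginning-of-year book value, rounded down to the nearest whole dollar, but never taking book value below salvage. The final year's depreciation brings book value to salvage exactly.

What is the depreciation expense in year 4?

Depreciable base = $161,659 − $6,300 = $155,359.
Year 1: ⌊$161,659 × 200%/7⌋ = $46,188. Book value $115,471.
Year 2: ⌊$115,471 × 200%/7⌋ = $32,991. Book value $82,480.
Year 3: ⌊$82,480 × 200%/7⌋ = $23,565. Book value $58,915.
Year 4: ⌊$58,915 × 200%/7⌋ = $16,832. Book value $42,083.

$16,832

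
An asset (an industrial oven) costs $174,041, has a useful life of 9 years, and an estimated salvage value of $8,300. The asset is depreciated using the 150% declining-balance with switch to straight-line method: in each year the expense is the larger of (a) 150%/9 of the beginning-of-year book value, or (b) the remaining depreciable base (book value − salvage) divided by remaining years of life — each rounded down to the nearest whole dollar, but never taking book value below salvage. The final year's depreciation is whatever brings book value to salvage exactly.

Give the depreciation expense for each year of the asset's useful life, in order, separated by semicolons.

Depreciable base = $174,041 − $8,300 = $165,741.
Year 1: DB = ⌊$174,041 × 150%/9⌋ = $29,006; SL = ⌊$165,741/9⌋ = $18,415 → take DB $29,006. Book value $145,035.
Year 2: DB = ⌊$145,035 × 150%/9⌋ = $24,172; SL = ⌊$136,735/8⌋ = $17,091 → take DB $24,172. Book value $120,863.
Year 3: DB = ⌊$120,863 × 150%/9⌋ = $20,143; SL = ⌊$112,563/7⌋ = $16,080 → take DB $20,143. Book value $100,720.
Year 4: DB = ⌊$100,720 × 150%/9⌋ = $16,786; SL = ⌊$92,420/6⌋ = $15,403 → take DB $16,786. Book value $83,934.
Year 5: DB = ⌊$83,934 × 150%/9⌋ = $13,989; SL = ⌊$75,634/5⌋ = $15,126 → take SL $15,126. Book value $68,808.
Year 6: DB = ⌊$68,808 × 150%/9⌋ = $11,468; SL = ⌊$60,508/4⌋ = $15,127 → take SL $15,127. Book value $53,681.
Year 7: DB = ⌊$53,681 × 150%/9⌋ = $8,946; SL = ⌊$45,381/3⌋ = $15,127 → take SL $15,127. Book value $38,554.
Year 8: DB = ⌊$38,554 × 150%/9⌋ = $6,425; SL = ⌊$30,254/2⌋ = $15,127 → take SL $15,127. Book value $23,427.
Year 9 (final): $23,427 − $8,300 = $15,127. Book value $8,300.

$29,006; $24,172; $20,143; $16,786; $15,126; $15,127; $15,127; $15,127; $15,127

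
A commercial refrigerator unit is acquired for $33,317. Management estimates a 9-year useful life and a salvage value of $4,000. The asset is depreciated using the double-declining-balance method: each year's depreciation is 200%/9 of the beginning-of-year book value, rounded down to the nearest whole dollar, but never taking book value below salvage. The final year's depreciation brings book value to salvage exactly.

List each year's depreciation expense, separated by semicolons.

Depreciable base = $33,317 − $4,000 = $29,317.
Year 1: ⌊$33,317 × 200%/9⌋ = $7,403. Book value $25,914.
Year 2: ⌊$25,914 × 200%/9⌋ = $5,758. Book value $20,156.
Year 3: ⌊$20,156 × 200%/9⌋ = $4,479. Book value $15,677.
Year 4: ⌊$15,677 × 200%/9⌋ = $3,483. Book value $12,194.
Year 5: ⌊$12,194 × 200%/9⌋ = $2,709. Book value $9,485.
Year 6: ⌊$9,485 × 200%/9⌋ = $2,107. Book value $7,378.
Year 7: ⌊$7,378 × 200%/9⌋ = $1,639. Book value $5,739.
Year 8: ⌊$5,739 × 200%/9⌋ = $1,275. Book value $4,464.
Year 9 (final): $4,464 − $4,000 = $464. Book value $4,000.

$7,403; $5,758; $4,479; $3,483; $2,709; $2,107; $1,639; $1,275; $464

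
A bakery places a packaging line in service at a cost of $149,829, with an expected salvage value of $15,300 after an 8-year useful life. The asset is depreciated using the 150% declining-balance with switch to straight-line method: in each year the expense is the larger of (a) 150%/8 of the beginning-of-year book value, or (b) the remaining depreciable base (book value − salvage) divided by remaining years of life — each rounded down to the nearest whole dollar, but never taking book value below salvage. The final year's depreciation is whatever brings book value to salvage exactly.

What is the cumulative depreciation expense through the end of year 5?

Depreciable base = $149,829 − $15,300 = $134,529.
Year 1: DB = ⌊$149,829 × 150%/8⌋ = $28,092; SL = ⌊$134,529/8⌋ = $16,816 → take DB $28,092. Book value $121,737.
Year 2: DB = ⌊$121,737 × 150%/8⌋ = $22,825; SL = ⌊$106,437/7⌋ = $15,205 → take DB $22,825. Book value $98,912.
Year 3: DB = ⌊$98,912 × 150%/8⌋ = $18,546; SL = ⌊$83,612/6⌋ = $13,935 → take DB $18,546. Book value $80,366.
Year 4: DB = ⌊$80,366 × 150%/8⌋ = $15,068; SL = ⌊$65,066/5⌋ = $13,013 → take DB $15,068. Book value $65,298.
Year 5: DB = ⌊$65,298 × 150%/8⌋ = $12,243; SL = ⌊$49,998/4⌋ = $12,499 → take SL $12,499. Book value $52,799.
Accumulated through year 5 = $149,829 − $52,799 = $97,030.

$97,030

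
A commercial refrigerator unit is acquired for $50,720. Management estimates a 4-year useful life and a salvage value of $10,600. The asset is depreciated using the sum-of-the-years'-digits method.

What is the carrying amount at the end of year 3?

$14,612

Depreciable base = $50,720 − $10,600 = $40,120.
Sum of the years' digits = 4+3+2+1 = 10.
Year 1: $40,120 × 4/10 = $16,048. Book value $34,672.
Year 2: $40,120 × 3/10 = $12,036. Book value $22,636.
Year 3: $40,120 × 2/10 = $8,024. Book value $14,612.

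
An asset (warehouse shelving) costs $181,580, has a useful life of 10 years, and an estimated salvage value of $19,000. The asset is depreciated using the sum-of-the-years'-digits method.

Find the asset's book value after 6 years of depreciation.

Depreciable base = $181,580 − $19,000 = $162,580.
Sum of the years' digits = 10+9+8+7+6+5+4+3+2+1 = 55.
Year 1: $162,580 × 10/55 = $29,560. Book value $152,020.
Year 2: $162,580 × 9/55 = $26,604. Book value $125,416.
Year 3: $162,580 × 8/55 = $23,648. Book value $101,768.
Year 4: $162,580 × 7/55 = $20,692. Book value $81,076.
Year 5: $162,580 × 6/55 = $17,736. Book value $63,340.
Year 6: $162,580 × 5/55 = $14,780. Book value $48,560.

$48,560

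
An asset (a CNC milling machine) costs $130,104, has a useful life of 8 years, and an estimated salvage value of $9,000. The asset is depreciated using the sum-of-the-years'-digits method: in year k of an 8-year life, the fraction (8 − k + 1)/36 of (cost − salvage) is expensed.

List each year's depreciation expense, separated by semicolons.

$26,912; $23,548; $20,184; $16,820; $13,456; $10,092; $6,728; $3,364

Depreciable base = $130,104 − $9,000 = $121,104.
Sum of the years' digits = 8+7+6+5+4+3+2+1 = 36.
Year 1: $121,104 × 8/36 = $26,912. Book value $103,192.
Year 2: $121,104 × 7/36 = $23,548. Book value $79,644.
Year 3: $121,104 × 6/36 = $20,184. Book value $59,460.
Year 4: $121,104 × 5/36 = $16,820. Book value $42,640.
Year 5: $121,104 × 4/36 = $13,456. Book value $29,184.
Year 6: $121,104 × 3/36 = $10,092. Book value $19,092.
Year 7: $121,104 × 2/36 = $6,728. Book value $12,364.
Year 8: $121,104 × 1/36 = $3,364. Book value $9,000.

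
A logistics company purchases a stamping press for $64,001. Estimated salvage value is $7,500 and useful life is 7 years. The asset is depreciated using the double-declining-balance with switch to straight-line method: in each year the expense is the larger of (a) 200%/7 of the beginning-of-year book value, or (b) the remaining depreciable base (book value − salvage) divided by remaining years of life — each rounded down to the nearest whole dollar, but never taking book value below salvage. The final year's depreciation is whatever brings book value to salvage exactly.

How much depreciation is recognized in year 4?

$6,664

Depreciable base = $64,001 − $7,500 = $56,501.
Year 1: DB = ⌊$64,001 × 200%/7⌋ = $18,286; SL = ⌊$56,501/7⌋ = $8,071 → take DB $18,286. Book value $45,715.
Year 2: DB = ⌊$45,715 × 200%/7⌋ = $13,061; SL = ⌊$38,215/6⌋ = $6,369 → take DB $13,061. Book value $32,654.
Year 3: DB = ⌊$32,654 × 200%/7⌋ = $9,329; SL = ⌊$25,154/5⌋ = $5,030 → take DB $9,329. Book value $23,325.
Year 4: DB = ⌊$23,325 × 200%/7⌋ = $6,664; SL = ⌊$15,825/4⌋ = $3,956 → take DB $6,664. Book value $16,661.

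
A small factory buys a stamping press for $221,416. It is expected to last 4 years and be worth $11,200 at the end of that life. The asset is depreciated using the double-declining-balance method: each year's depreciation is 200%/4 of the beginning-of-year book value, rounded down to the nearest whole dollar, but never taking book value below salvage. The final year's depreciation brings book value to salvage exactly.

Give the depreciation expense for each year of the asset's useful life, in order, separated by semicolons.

$110,708; $55,354; $27,677; $16,477

Depreciable base = $221,416 − $11,200 = $210,216.
Year 1: ⌊$221,416 × 200%/4⌋ = $110,708. Book value $110,708.
Year 2: ⌊$110,708 × 200%/4⌋ = $55,354. Book value $55,354.
Year 3: ⌊$55,354 × 200%/4⌋ = $27,677. Book value $27,677.
Year 4 (final): $27,677 − $11,200 = $16,477. Book value $11,200.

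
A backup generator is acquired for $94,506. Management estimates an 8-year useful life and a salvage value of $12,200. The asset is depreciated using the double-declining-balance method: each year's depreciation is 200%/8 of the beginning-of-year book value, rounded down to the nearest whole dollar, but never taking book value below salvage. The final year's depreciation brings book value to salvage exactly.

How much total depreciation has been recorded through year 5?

$72,078

Depreciable base = $94,506 − $12,200 = $82,306.
Year 1: ⌊$94,506 × 200%/8⌋ = $23,626. Book value $70,880.
Year 2: ⌊$70,880 × 200%/8⌋ = $17,720. Book value $53,160.
Year 3: ⌊$53,160 × 200%/8⌋ = $13,290. Book value $39,870.
Year 4: ⌊$39,870 × 200%/8⌋ = $9,967. Book value $29,903.
Year 5: ⌊$29,903 × 200%/8⌋ = $7,475. Book value $22,428.
Accumulated through year 5 = $94,506 − $22,428 = $72,078.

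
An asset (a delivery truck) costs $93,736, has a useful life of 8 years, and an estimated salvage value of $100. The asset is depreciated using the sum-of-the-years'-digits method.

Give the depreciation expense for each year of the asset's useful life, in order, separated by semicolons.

$20,808; $18,207; $15,606; $13,005; $10,404; $7,803; $5,202; $2,601

Depreciable base = $93,736 − $100 = $93,636.
Sum of the years' digits = 8+7+6+5+4+3+2+1 = 36.
Year 1: $93,636 × 8/36 = $20,808. Book value $72,928.
Year 2: $93,636 × 7/36 = $18,207. Book value $54,721.
Year 3: $93,636 × 6/36 = $15,606. Book value $39,115.
Year 4: $93,636 × 5/36 = $13,005. Book value $26,110.
Year 5: $93,636 × 4/36 = $10,404. Book value $15,706.
Year 6: $93,636 × 3/36 = $7,803. Book value $7,903.
Year 7: $93,636 × 2/36 = $5,202. Book value $2,701.
Year 8: $93,636 × 1/36 = $2,601. Book value $100.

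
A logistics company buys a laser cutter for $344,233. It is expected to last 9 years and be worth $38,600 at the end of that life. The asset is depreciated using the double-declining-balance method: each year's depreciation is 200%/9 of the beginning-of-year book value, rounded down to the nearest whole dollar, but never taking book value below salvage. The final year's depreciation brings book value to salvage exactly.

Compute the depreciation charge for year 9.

Depreciable base = $344,233 − $38,600 = $305,633.
Year 1: ⌊$344,233 × 200%/9⌋ = $76,496. Book value $267,737.
Year 2: ⌊$267,737 × 200%/9⌋ = $59,497. Book value $208,240.
Year 3: ⌊$208,240 × 200%/9⌋ = $46,275. Book value $161,965.
Year 4: ⌊$161,965 × 200%/9⌋ = $35,992. Book value $125,973.
Year 5: ⌊$125,973 × 200%/9⌋ = $27,994. Book value $97,979.
Year 6: ⌊$97,979 × 200%/9⌋ = $21,773. Book value $76,206.
Year 7: ⌊$76,206 × 200%/9⌋ = $16,934. Book value $59,272.
Year 8: ⌊$59,272 × 200%/9⌋ = $13,171. Book value $46,101.
Year 9 (final): $46,101 − $38,600 = $7,501. Book value $38,600.

$7,501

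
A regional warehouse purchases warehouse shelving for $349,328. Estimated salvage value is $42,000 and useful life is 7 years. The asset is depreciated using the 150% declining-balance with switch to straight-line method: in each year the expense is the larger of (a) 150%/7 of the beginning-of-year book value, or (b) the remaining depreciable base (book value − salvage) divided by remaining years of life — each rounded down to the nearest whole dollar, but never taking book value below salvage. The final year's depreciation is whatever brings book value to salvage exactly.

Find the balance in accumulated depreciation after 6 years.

$276,949

Depreciable base = $349,328 − $42,000 = $307,328.
Year 1: DB = ⌊$349,328 × 150%/7⌋ = $74,856; SL = ⌊$307,328/7⌋ = $43,904 → take DB $74,856. Book value $274,472.
Year 2: DB = ⌊$274,472 × 150%/7⌋ = $58,815; SL = ⌊$232,472/6⌋ = $38,745 → take DB $58,815. Book value $215,657.
Year 3: DB = ⌊$215,657 × 150%/7⌋ = $46,212; SL = ⌊$173,657/5⌋ = $34,731 → take DB $46,212. Book value $169,445.
Year 4: DB = ⌊$169,445 × 150%/7⌋ = $36,309; SL = ⌊$127,445/4⌋ = $31,861 → take DB $36,309. Book value $133,136.
Year 5: DB = ⌊$133,136 × 150%/7⌋ = $28,529; SL = ⌊$91,136/3⌋ = $30,378 → take SL $30,378. Book value $102,758.
Year 6: DB = ⌊$102,758 × 150%/7⌋ = $22,019; SL = ⌊$60,758/2⌋ = $30,379 → take SL $30,379. Book value $72,379.
Accumulated through year 6 = $349,328 − $72,379 = $276,949.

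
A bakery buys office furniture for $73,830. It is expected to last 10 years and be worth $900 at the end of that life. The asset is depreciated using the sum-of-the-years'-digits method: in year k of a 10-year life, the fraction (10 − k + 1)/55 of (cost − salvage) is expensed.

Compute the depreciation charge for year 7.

Depreciable base = $73,830 − $900 = $72,930.
Sum of the years' digits = 10+9+8+7+6+5+4+3+2+1 = 55.
Year 1: $72,930 × 10/55 = $13,260. Book value $60,570.
Year 2: $72,930 × 9/55 = $11,934. Book value $48,636.
Year 3: $72,930 × 8/55 = $10,608. Book value $38,028.
Year 4: $72,930 × 7/55 = $9,282. Book value $28,746.
Year 5: $72,930 × 6/55 = $7,956. Book value $20,790.
Year 6: $72,930 × 5/55 = $6,630. Book value $14,160.
Year 7: $72,930 × 4/55 = $5,304. Book value $8,856.

$5,304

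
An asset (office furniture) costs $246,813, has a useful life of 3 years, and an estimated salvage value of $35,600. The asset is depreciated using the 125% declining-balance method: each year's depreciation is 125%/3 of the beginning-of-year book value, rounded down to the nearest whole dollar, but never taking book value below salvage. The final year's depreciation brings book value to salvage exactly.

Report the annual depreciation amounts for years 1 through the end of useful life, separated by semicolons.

Depreciable base = $246,813 − $35,600 = $211,213.
Year 1: ⌊$246,813 × 125%/3⌋ = $102,838. Book value $143,975.
Year 2: ⌊$143,975 × 125%/3⌋ = $59,989. Book value $83,986.
Year 3 (final): $83,986 − $35,600 = $48,386. Book value $35,600.

$102,838; $59,989; $48,386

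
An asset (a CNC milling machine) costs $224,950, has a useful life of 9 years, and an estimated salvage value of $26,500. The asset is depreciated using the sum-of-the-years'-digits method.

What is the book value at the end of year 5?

Depreciable base = $224,950 − $26,500 = $198,450.
Sum of the years' digits = 9+8+7+6+5+4+3+2+1 = 45.
Year 1: $198,450 × 9/45 = $39,690. Book value $185,260.
Year 2: $198,450 × 8/45 = $35,280. Book value $149,980.
Year 3: $198,450 × 7/45 = $30,870. Book value $119,110.
Year 4: $198,450 × 6/45 = $26,460. Book value $92,650.
Year 5: $198,450 × 5/45 = $22,050. Book value $70,600.

$70,600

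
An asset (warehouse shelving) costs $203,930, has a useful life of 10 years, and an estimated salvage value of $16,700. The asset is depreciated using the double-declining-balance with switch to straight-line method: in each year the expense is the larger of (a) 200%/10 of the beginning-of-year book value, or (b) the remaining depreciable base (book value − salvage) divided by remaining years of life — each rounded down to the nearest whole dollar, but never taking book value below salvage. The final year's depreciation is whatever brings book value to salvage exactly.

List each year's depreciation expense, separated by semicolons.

$40,786; $32,628; $26,103; $20,882; $16,706; $13,365; $10,692; $8,689; $8,689; $8,690

Depreciable base = $203,930 − $16,700 = $187,230.
Year 1: DB = ⌊$203,930 × 200%/10⌋ = $40,786; SL = ⌊$187,230/10⌋ = $18,723 → take DB $40,786. Book value $163,144.
Year 2: DB = ⌊$163,144 × 200%/10⌋ = $32,628; SL = ⌊$146,444/9⌋ = $16,271 → take DB $32,628. Book value $130,516.
Year 3: DB = ⌊$130,516 × 200%/10⌋ = $26,103; SL = ⌊$113,816/8⌋ = $14,227 → take DB $26,103. Book value $104,413.
Year 4: DB = ⌊$104,413 × 200%/10⌋ = $20,882; SL = ⌊$87,713/7⌋ = $12,530 → take DB $20,882. Book value $83,531.
Year 5: DB = ⌊$83,531 × 200%/10⌋ = $16,706; SL = ⌊$66,831/6⌋ = $11,138 → take DB $16,706. Book value $66,825.
Year 6: DB = ⌊$66,825 × 200%/10⌋ = $13,365; SL = ⌊$50,125/5⌋ = $10,025 → take DB $13,365. Book value $53,460.
Year 7: DB = ⌊$53,460 × 200%/10⌋ = $10,692; SL = ⌊$36,760/4⌋ = $9,190 → take DB $10,692. Book value $42,768.
Year 8: DB = ⌊$42,768 × 200%/10⌋ = $8,553; SL = ⌊$26,068/3⌋ = $8,689 → take SL $8,689. Book value $34,079.
Year 9: DB = ⌊$34,079 × 200%/10⌋ = $6,815; SL = ⌊$17,379/2⌋ = $8,689 → take SL $8,689. Book value $25,390.
Year 10 (final): $25,390 − $16,700 = $8,690. Book value $16,700.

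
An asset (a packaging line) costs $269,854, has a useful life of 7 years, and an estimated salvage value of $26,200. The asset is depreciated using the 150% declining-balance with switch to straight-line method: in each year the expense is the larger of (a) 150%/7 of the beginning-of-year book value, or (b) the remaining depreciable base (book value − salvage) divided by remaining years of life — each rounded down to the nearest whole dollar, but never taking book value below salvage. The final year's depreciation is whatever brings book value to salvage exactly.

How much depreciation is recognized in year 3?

Depreciable base = $269,854 − $26,200 = $243,654.
Year 1: DB = ⌊$269,854 × 150%/7⌋ = $57,825; SL = ⌊$243,654/7⌋ = $34,807 → take DB $57,825. Book value $212,029.
Year 2: DB = ⌊$212,029 × 150%/7⌋ = $45,434; SL = ⌊$185,829/6⌋ = $30,971 → take DB $45,434. Book value $166,595.
Year 3: DB = ⌊$166,595 × 150%/7⌋ = $35,698; SL = ⌊$140,395/5⌋ = $28,079 → take DB $35,698. Book value $130,897.

$35,698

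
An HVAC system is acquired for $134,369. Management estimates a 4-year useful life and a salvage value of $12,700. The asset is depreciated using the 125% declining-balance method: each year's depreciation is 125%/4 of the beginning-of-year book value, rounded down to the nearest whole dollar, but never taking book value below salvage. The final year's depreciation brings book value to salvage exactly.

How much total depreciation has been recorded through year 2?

$70,858

Depreciable base = $134,369 − $12,700 = $121,669.
Year 1: ⌊$134,369 × 125%/4⌋ = $41,990. Book value $92,379.
Year 2: ⌊$92,379 × 125%/4⌋ = $28,868. Book value $63,511.
Accumulated through year 2 = $134,369 − $63,511 = $70,858.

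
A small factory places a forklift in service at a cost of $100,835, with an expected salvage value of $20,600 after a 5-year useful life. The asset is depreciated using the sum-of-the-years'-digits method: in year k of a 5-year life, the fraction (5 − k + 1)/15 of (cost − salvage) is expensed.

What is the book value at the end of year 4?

Depreciable base = $100,835 − $20,600 = $80,235.
Sum of the years' digits = 5+4+3+2+1 = 15.
Year 1: $80,235 × 5/15 = $26,745. Book value $74,090.
Year 2: $80,235 × 4/15 = $21,396. Book value $52,694.
Year 3: $80,235 × 3/15 = $16,047. Book value $36,647.
Year 4: $80,235 × 2/15 = $10,698. Book value $25,949.

$25,949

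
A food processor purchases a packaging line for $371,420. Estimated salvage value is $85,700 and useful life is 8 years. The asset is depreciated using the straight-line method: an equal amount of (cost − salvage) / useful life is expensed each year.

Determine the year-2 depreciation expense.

Depreciable base = $371,420 − $85,700 = $285,720.
Annual expense = $285,720 / 8 = $35,715.

$35,715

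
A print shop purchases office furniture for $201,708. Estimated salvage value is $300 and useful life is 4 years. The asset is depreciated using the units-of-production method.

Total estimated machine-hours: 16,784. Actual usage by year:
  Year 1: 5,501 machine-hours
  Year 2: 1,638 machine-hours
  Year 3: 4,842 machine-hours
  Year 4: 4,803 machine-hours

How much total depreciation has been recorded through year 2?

$85,668

Depreciable base = $201,708 − $300 = $201,408.
Rate = $201,408 / 16,784 machine-hours = $12 per machine-hour.
Year 1: 5,501 × $12 = $66,012. Book value $135,696.
Year 2: 1,638 × $12 = $19,656. Book value $116,040.
Accumulated through year 2 = $201,708 − $116,040 = $85,668.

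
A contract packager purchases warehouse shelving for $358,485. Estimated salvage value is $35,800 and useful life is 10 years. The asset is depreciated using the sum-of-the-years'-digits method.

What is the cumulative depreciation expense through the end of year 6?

$264,015

Depreciable base = $358,485 − $35,800 = $322,685.
Sum of the years' digits = 10+9+8+7+6+5+4+3+2+1 = 55.
Year 1: $322,685 × 10/55 = $58,670. Book value $299,815.
Year 2: $322,685 × 9/55 = $52,803. Book value $247,012.
Year 3: $322,685 × 8/55 = $46,936. Book value $200,076.
Year 4: $322,685 × 7/55 = $41,069. Book value $159,007.
Year 5: $322,685 × 6/55 = $35,202. Book value $123,805.
Year 6: $322,685 × 5/55 = $29,335. Book value $94,470.
Accumulated through year 6 = $358,485 − $94,470 = $264,015.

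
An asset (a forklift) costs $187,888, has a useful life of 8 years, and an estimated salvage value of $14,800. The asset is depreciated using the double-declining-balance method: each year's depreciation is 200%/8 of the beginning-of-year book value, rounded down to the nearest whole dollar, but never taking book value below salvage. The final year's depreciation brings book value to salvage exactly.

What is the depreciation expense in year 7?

$8,360

Depreciable base = $187,888 − $14,800 = $173,088.
Year 1: ⌊$187,888 × 200%/8⌋ = $46,972. Book value $140,916.
Year 2: ⌊$140,916 × 200%/8⌋ = $35,229. Book value $105,687.
Year 3: ⌊$105,687 × 200%/8⌋ = $26,421. Book value $79,266.
Year 4: ⌊$79,266 × 200%/8⌋ = $19,816. Book value $59,450.
Year 5: ⌊$59,450 × 200%/8⌋ = $14,862. Book value $44,588.
Year 6: ⌊$44,588 × 200%/8⌋ = $11,147. Book value $33,441.
Year 7: ⌊$33,441 × 200%/8⌋ = $8,360. Book value $25,081.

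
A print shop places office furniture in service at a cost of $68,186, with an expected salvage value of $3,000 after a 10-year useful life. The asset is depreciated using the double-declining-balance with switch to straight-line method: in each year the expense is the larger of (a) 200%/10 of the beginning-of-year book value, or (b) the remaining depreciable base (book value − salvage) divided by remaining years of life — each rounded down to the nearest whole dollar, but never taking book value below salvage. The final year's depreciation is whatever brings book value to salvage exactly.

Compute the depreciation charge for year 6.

$4,468

Depreciable base = $68,186 − $3,000 = $65,186.
Year 1: DB = ⌊$68,186 × 200%/10⌋ = $13,637; SL = ⌊$65,186/10⌋ = $6,518 → take DB $13,637. Book value $54,549.
Year 2: DB = ⌊$54,549 × 200%/10⌋ = $10,909; SL = ⌊$51,549/9⌋ = $5,727 → take DB $10,909. Book value $43,640.
Year 3: DB = ⌊$43,640 × 200%/10⌋ = $8,728; SL = ⌊$40,640/8⌋ = $5,080 → take DB $8,728. Book value $34,912.
Year 4: DB = ⌊$34,912 × 200%/10⌋ = $6,982; SL = ⌊$31,912/7⌋ = $4,558 → take DB $6,982. Book value $27,930.
Year 5: DB = ⌊$27,930 × 200%/10⌋ = $5,586; SL = ⌊$24,930/6⌋ = $4,155 → take DB $5,586. Book value $22,344.
Year 6: DB = ⌊$22,344 × 200%/10⌋ = $4,468; SL = ⌊$19,344/5⌋ = $3,868 → take DB $4,468. Book value $17,876.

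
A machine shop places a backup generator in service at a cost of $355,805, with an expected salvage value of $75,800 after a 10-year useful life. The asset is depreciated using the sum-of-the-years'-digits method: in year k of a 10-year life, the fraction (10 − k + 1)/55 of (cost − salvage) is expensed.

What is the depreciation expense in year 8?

$15,273

Depreciable base = $355,805 − $75,800 = $280,005.
Sum of the years' digits = 10+9+8+7+6+5+4+3+2+1 = 55.
Year 1: $280,005 × 10/55 = $50,910. Book value $304,895.
Year 2: $280,005 × 9/55 = $45,819. Book value $259,076.
Year 3: $280,005 × 8/55 = $40,728. Book value $218,348.
Year 4: $280,005 × 7/55 = $35,637. Book value $182,711.
Year 5: $280,005 × 6/55 = $30,546. Book value $152,165.
Year 6: $280,005 × 5/55 = $25,455. Book value $126,710.
Year 7: $280,005 × 4/55 = $20,364. Book value $106,346.
Year 8: $280,005 × 3/55 = $15,273. Book value $91,073.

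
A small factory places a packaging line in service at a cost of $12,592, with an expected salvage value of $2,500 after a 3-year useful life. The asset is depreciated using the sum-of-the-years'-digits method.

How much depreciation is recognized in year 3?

Depreciable base = $12,592 − $2,500 = $10,092.
Sum of the years' digits = 3+2+1 = 6.
Year 1: $10,092 × 3/6 = $5,046. Book value $7,546.
Year 2: $10,092 × 2/6 = $3,364. Book value $4,182.
Year 3: $10,092 × 1/6 = $1,682. Book value $2,500.

$1,682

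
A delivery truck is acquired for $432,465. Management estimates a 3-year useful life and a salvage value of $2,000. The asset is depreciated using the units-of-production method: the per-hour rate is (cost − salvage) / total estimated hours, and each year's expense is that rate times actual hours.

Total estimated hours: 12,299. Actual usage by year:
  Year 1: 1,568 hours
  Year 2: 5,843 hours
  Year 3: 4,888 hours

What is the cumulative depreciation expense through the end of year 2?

Depreciable base = $432,465 − $2,000 = $430,465.
Rate = $430,465 / 12,299 hours = $35 per hour.
Year 1: 1,568 × $35 = $54,880. Book value $377,585.
Year 2: 5,843 × $35 = $204,505. Book value $173,080.
Accumulated through year 2 = $432,465 − $173,080 = $259,385.

$259,385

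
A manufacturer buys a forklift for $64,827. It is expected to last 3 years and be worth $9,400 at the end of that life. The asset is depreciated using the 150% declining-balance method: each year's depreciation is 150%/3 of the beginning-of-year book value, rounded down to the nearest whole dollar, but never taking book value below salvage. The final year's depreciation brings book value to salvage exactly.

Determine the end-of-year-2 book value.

$16,207

Depreciable base = $64,827 − $9,400 = $55,427.
Year 1: ⌊$64,827 × 150%/3⌋ = $32,413. Book value $32,414.
Year 2: ⌊$32,414 × 150%/3⌋ = $16,207. Book value $16,207.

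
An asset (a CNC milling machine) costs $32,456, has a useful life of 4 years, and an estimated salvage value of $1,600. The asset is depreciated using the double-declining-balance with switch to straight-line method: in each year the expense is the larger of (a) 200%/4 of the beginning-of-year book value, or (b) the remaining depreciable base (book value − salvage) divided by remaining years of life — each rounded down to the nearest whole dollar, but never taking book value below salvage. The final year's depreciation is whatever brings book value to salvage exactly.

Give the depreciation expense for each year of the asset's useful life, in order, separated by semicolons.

Depreciable base = $32,456 − $1,600 = $30,856.
Year 1: DB = ⌊$32,456 × 200%/4⌋ = $16,228; SL = ⌊$30,856/4⌋ = $7,714 → take DB $16,228. Book value $16,228.
Year 2: DB = ⌊$16,228 × 200%/4⌋ = $8,114; SL = ⌊$14,628/3⌋ = $4,876 → take DB $8,114. Book value $8,114.
Year 3: DB = ⌊$8,114 × 200%/4⌋ = $4,057; SL = ⌊$6,514/2⌋ = $3,257 → take DB $4,057. Book value $4,057.
Year 4 (final): $4,057 − $1,600 = $2,457. Book value $1,600.

$16,228; $8,114; $4,057; $2,457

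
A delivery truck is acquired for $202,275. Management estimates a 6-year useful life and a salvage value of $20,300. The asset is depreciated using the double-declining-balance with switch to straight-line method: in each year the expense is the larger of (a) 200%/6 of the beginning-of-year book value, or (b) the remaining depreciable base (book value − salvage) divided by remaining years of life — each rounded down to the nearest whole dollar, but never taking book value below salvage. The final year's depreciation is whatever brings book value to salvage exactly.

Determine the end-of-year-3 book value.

Depreciable base = $202,275 − $20,300 = $181,975.
Year 1: DB = ⌊$202,275 × 200%/6⌋ = $67,425; SL = ⌊$181,975/6⌋ = $30,329 → take DB $67,425. Book value $134,850.
Year 2: DB = ⌊$134,850 × 200%/6⌋ = $44,950; SL = ⌊$114,550/5⌋ = $22,910 → take DB $44,950. Book value $89,900.
Year 3: DB = ⌊$89,900 × 200%/6⌋ = $29,966; SL = ⌊$69,600/4⌋ = $17,400 → take DB $29,966. Book value $59,934.

$59,934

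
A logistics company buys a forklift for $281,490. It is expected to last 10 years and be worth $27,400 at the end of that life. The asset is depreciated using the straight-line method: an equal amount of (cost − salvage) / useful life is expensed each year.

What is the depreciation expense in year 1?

$25,409

Depreciable base = $281,490 − $27,400 = $254,090.
Annual expense = $254,090 / 10 = $25,409.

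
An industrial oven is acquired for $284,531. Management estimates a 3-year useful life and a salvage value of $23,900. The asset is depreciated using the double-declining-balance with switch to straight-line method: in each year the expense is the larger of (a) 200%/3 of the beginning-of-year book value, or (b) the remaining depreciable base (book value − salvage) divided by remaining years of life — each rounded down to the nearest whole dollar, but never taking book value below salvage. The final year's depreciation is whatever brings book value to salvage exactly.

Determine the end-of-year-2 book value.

Depreciable base = $284,531 − $23,900 = $260,631.
Year 1: DB = ⌊$284,531 × 200%/3⌋ = $189,687; SL = ⌊$260,631/3⌋ = $86,877 → take DB $189,687. Book value $94,844.
Year 2: DB = ⌊$94,844 × 200%/3⌋ = $63,229; SL = ⌊$70,944/2⌋ = $35,472 → take DB $63,229. Book value $31,615.

$31,615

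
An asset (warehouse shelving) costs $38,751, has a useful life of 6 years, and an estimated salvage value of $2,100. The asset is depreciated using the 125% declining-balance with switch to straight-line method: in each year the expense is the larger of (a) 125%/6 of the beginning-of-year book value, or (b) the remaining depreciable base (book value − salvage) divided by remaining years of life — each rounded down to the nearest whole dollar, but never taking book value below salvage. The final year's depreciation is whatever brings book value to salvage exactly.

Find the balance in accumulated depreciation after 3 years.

Depreciable base = $38,751 − $2,100 = $36,651.
Year 1: DB = ⌊$38,751 × 125%/6⌋ = $8,073; SL = ⌊$36,651/6⌋ = $6,108 → take DB $8,073. Book value $30,678.
Year 2: DB = ⌊$30,678 × 125%/6⌋ = $6,391; SL = ⌊$28,578/5⌋ = $5,715 → take DB $6,391. Book value $24,287.
Year 3: DB = ⌊$24,287 × 125%/6⌋ = $5,059; SL = ⌊$22,187/4⌋ = $5,546 → take SL $5,546. Book value $18,741.
Accumulated through year 3 = $38,751 − $18,741 = $20,010.

$20,010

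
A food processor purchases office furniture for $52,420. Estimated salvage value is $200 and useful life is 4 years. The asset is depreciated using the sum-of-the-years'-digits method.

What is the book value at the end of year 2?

Depreciable base = $52,420 − $200 = $52,220.
Sum of the years' digits = 4+3+2+1 = 10.
Year 1: $52,220 × 4/10 = $20,888. Book value $31,532.
Year 2: $52,220 × 3/10 = $15,666. Book value $15,866.

$15,866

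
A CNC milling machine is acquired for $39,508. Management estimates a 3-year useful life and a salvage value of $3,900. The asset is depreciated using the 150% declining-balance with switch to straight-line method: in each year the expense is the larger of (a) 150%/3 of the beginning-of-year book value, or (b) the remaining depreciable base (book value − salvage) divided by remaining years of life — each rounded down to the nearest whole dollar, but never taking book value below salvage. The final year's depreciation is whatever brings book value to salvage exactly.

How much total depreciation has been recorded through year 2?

$29,631

Depreciable base = $39,508 − $3,900 = $35,608.
Year 1: DB = ⌊$39,508 × 150%/3⌋ = $19,754; SL = ⌊$35,608/3⌋ = $11,869 → take DB $19,754. Book value $19,754.
Year 2: DB = ⌊$19,754 × 150%/3⌋ = $9,877; SL = ⌊$15,854/2⌋ = $7,927 → take DB $9,877. Book value $9,877.
Accumulated through year 2 = $39,508 − $9,877 = $29,631.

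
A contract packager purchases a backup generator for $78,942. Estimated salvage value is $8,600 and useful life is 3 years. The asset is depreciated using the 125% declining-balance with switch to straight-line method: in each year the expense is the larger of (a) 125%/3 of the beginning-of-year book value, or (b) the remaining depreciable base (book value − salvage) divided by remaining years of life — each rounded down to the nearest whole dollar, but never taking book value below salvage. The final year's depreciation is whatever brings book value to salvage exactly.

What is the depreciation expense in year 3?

Depreciable base = $78,942 − $8,600 = $70,342.
Year 1: DB = ⌊$78,942 × 125%/3⌋ = $32,892; SL = ⌊$70,342/3⌋ = $23,447 → take DB $32,892. Book value $46,050.
Year 2: DB = ⌊$46,050 × 125%/3⌋ = $19,187; SL = ⌊$37,450/2⌋ = $18,725 → take DB $19,187. Book value $26,863.
Year 3 (final): $26,863 − $8,600 = $18,263. Book value $8,600.

$18,263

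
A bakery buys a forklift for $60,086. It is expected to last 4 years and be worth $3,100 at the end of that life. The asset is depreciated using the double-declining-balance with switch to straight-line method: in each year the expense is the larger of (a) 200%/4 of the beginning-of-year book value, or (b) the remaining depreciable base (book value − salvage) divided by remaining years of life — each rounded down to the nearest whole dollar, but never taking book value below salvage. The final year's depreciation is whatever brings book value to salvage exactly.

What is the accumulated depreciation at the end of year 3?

Depreciable base = $60,086 − $3,100 = $56,986.
Year 1: DB = ⌊$60,086 × 200%/4⌋ = $30,043; SL = ⌊$56,986/4⌋ = $14,246 → take DB $30,043. Book value $30,043.
Year 2: DB = ⌊$30,043 × 200%/4⌋ = $15,021; SL = ⌊$26,943/3⌋ = $8,981 → take DB $15,021. Book value $15,022.
Year 3: DB = ⌊$15,022 × 200%/4⌋ = $7,511; SL = ⌊$11,922/2⌋ = $5,961 → take DB $7,511. Book value $7,511.
Accumulated through year 3 = $60,086 − $7,511 = $52,575.

$52,575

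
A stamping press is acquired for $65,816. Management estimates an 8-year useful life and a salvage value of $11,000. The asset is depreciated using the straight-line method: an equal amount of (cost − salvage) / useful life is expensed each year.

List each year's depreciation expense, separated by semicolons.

Depreciable base = $65,816 − $11,000 = $54,816.
Annual expense = $54,816 / 8 = $6,852.
End of year 1: book value $58,964.
End of year 2: book value $52,112.
End of year 3: book value $45,260.
End of year 4: book value $38,408.
End of year 5: book value $31,556.
End of year 6: book value $24,704.
End of year 7: book value $17,852.
End of year 8: book value $11,000.

$6,852; $6,852; $6,852; $6,852; $6,852; $6,852; $6,852; $6,852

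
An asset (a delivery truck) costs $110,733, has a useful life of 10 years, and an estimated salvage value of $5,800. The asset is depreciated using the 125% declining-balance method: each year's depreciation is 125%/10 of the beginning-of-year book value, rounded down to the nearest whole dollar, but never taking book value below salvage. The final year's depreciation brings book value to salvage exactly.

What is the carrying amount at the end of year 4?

$64,911

Depreciable base = $110,733 − $5,800 = $104,933.
Year 1: ⌊$110,733 × 125%/10⌋ = $13,841. Book value $96,892.
Year 2: ⌊$96,892 × 125%/10⌋ = $12,111. Book value $84,781.
Year 3: ⌊$84,781 × 125%/10⌋ = $10,597. Book value $74,184.
Year 4: ⌊$74,184 × 125%/10⌋ = $9,273. Book value $64,911.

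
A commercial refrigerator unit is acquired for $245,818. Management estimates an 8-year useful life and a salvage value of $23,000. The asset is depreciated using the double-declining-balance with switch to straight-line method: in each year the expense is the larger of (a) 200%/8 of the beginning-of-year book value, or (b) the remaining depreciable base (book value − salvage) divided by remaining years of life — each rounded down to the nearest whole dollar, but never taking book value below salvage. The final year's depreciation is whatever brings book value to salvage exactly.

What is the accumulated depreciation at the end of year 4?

$168,039

Depreciable base = $245,818 − $23,000 = $222,818.
Year 1: DB = ⌊$245,818 × 200%/8⌋ = $61,454; SL = ⌊$222,818/8⌋ = $27,852 → take DB $61,454. Book value $184,364.
Year 2: DB = ⌊$184,364 × 200%/8⌋ = $46,091; SL = ⌊$161,364/7⌋ = $23,052 → take DB $46,091. Book value $138,273.
Year 3: DB = ⌊$138,273 × 200%/8⌋ = $34,568; SL = ⌊$115,273/6⌋ = $19,212 → take DB $34,568. Book value $103,705.
Year 4: DB = ⌊$103,705 × 200%/8⌋ = $25,926; SL = ⌊$80,705/5⌋ = $16,141 → take DB $25,926. Book value $77,779.
Accumulated through year 4 = $245,818 − $77,779 = $168,039.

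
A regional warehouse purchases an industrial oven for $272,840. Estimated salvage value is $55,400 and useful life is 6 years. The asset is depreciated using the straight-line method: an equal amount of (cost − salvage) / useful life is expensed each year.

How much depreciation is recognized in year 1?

$36,240

Depreciable base = $272,840 − $55,400 = $217,440.
Annual expense = $217,440 / 6 = $36,240.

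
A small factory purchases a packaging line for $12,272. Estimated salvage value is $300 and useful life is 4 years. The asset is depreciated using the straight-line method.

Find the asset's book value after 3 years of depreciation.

Depreciable base = $12,272 − $300 = $11,972.
Annual expense = $11,972 / 4 = $2,993.
End of year 1: book value $9,279.
End of year 2: book value $6,286.
End of year 3: book value $3,293.

$3,293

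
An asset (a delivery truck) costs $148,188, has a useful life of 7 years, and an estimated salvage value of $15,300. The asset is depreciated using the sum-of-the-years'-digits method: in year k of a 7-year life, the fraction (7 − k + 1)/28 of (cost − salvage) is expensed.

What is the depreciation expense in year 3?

Depreciable base = $148,188 − $15,300 = $132,888.
Sum of the years' digits = 7+6+5+4+3+2+1 = 28.
Year 1: $132,888 × 7/28 = $33,222. Book value $114,966.
Year 2: $132,888 × 6/28 = $28,476. Book value $86,490.
Year 3: $132,888 × 5/28 = $23,730. Book value $62,760.

$23,730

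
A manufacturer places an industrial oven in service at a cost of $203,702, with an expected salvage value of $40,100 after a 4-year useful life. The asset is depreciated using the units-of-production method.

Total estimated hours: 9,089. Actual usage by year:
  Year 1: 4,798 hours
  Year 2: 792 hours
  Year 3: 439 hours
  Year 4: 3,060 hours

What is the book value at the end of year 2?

Depreciable base = $203,702 − $40,100 = $163,602.
Rate = $163,602 / 9,089 hours = $18 per hour.
Year 1: 4,798 × $18 = $86,364. Book value $117,338.
Year 2: 792 × $18 = $14,256. Book value $103,082.

$103,082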